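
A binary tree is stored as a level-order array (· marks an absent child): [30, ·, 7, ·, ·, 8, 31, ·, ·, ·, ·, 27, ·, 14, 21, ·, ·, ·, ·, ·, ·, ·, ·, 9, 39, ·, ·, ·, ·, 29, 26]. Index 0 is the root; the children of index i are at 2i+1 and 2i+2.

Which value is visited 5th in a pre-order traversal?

Pre-order visits the node, then its left subtree, then its right subtree.
Visit 30.
At 30: no left child.
At 30: go right to 7.
  Visit 7.
  At 7: go left to 8.
    Visit 8.
    At 8: go left to 27.
      Visit 27.
      At 27: go left to 9.
        9 is a leaf — visit 9.
      At 27: go right to 39.
        39 is a leaf — visit 39.
    At 8: no right child.
  At 7: go right to 31.
    Visit 31.
    At 31: go left to 14.
      14 is a leaf — visit 14.
    At 31: go right to 21.
      Visit 21.
      At 21: go left to 29.
        29 is a leaf — visit 29.
      At 21: go right to 26.
        26 is a leaf — visit 26.
Full pre-order sequence: 30, 7, 8, 27, 9, 39, 31, 14, 21, 29, 26.

9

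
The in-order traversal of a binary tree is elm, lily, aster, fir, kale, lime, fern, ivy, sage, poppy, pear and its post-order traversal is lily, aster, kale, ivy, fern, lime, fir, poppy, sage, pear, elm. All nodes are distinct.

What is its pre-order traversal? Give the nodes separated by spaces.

elm pear sage fir aster lily lime kale fern ivy poppy

The last element of post-order is the root; it splits in-order into left and right subtrees.
Root elm: left subtree has 0 nodes { }, right has 10 {lily, aster, fir, kale, lime, fern, ivy, sage, poppy, pear}.
  Root pear: left subtree has 9 nodes {lily, aster, fir, kale, lime, fern, ivy, sage, poppy}, right has 0 { }.
    Root sage: left subtree has 7 nodes {lily, aster, fir, kale, lime, fern, ivy}, right has 1 {poppy}.
      Root fir: left subtree has 2 nodes {lily, aster}, right has 4 {kale, lime, fern, ivy}.
        Root aster: left subtree has 1 node {lily}, right has 0 { }.
        Root lime: left subtree has 1 node {kale}, right has 2 {fern, ivy}.
          Root fern: left subtree has 0 nodes { }, right has 1 {ivy}.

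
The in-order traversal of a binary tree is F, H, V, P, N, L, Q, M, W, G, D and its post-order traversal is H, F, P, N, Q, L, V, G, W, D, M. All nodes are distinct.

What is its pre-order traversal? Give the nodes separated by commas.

The last element of post-order is the root; it splits in-order into left and right subtrees.
Root M: left subtree has 7 nodes {F, H, V, P, N, L, Q}, right has 3 {W, G, D}.
  Root V: left subtree has 2 nodes {F, H}, right has 4 {P, N, L, Q}.
    Root F: left subtree has 0 nodes { }, right has 1 {H}.
    Root L: left subtree has 2 nodes {P, N}, right has 1 {Q}.
      Root N: left subtree has 1 node {P}, right has 0 { }.
  Root D: left subtree has 2 nodes {W, G}, right has 0 { }.
    Root W: left subtree has 0 nodes { }, right has 1 {G}.

M, V, F, H, L, N, P, Q, D, W, G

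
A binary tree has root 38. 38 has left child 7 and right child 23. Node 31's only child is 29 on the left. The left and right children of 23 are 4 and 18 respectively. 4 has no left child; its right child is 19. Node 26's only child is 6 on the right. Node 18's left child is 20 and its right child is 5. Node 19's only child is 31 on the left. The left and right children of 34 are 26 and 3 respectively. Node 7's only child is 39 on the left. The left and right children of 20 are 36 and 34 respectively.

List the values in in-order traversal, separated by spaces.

39 7 38 4 29 31 19 23 36 20 26 6 34 3 18 5

In-order visits the left subtree, then the node, then the right subtree.
At 38: go left to 7.
  At 7: go left to 39.
    39 is a leaf — visit 39.
  Visit 7.
  At 7: no right child.
Visit 38.
At 38: go right to 23.
  At 23: go left to 4.
    At 4: no left child.
    Visit 4.
    At 4: go right to 19.
      At 19: go left to 31.
        At 31: go left to 29.
          29 is a leaf — visit 29.
        Visit 31.
        At 31: no right child.
      Visit 19.
      At 19: no right child.
  Visit 23.
  At 23: go right to 18.
    At 18: go left to 20.
      At 20: go left to 36.
        36 is a leaf — visit 36.
      Visit 20.
      At 20: go right to 34.
        At 34: go left to 26.
          At 26: no left child.
          Visit 26.
          At 26: go right to 6.
            6 is a leaf — visit 6.
        Visit 34.
        At 34: go right to 3.
          3 is a leaf — visit 3.
    Visit 18.
    At 18: go right to 5.
      5 is a leaf — visit 5.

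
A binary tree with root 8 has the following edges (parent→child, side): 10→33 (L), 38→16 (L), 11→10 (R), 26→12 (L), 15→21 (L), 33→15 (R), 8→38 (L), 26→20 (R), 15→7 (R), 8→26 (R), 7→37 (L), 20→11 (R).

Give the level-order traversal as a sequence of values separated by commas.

Level-order visits nodes level by level from the root, left to right within each level.
Level 0: 8
Level 1: 38, 26
Level 2: 16, 12, 20
Level 3: 11
Level 4: 10
Level 5: 33
Level 6: 15
Level 7: 21, 7
Level 8: 37

8, 38, 26, 16, 12, 20, 11, 10, 33, 15, 21, 7, 37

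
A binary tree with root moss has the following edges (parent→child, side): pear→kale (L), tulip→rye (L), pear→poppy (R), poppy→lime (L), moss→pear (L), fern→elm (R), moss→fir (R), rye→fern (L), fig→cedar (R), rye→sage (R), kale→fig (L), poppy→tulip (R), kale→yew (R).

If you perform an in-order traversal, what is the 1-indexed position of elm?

In-order visits the left subtree, then the node, then the right subtree.
At moss: go left to pear.
  At pear: go left to kale.
    At kale: go left to fig.
      At fig: no left child.
      Visit fig.
      At fig: go right to cedar.
        cedar is a leaf — visit cedar.
    Visit kale.
    At kale: go right to yew.
      yew is a leaf — visit yew.
  Visit pear.
  At pear: go right to poppy.
    At poppy: go left to lime.
      lime is a leaf — visit lime.
    Visit poppy.
    At poppy: go right to tulip.
      At tulip: go left to rye.
        At rye: go left to fern.
          At fern: no left child.
          Visit fern.
          At fern: go right to elm.
            elm is a leaf — visit elm.
        Visit rye.
        At rye: go right to sage.
          sage is a leaf — visit sage.
      Visit tulip.
      At tulip: no right child.
Visit moss.
At moss: go right to fir.
  fir is a leaf — visit fir.
Full in-order sequence: fig, cedar, kale, yew, pear, lime, poppy, fern, elm, rye, sage, tulip, moss, fir.

9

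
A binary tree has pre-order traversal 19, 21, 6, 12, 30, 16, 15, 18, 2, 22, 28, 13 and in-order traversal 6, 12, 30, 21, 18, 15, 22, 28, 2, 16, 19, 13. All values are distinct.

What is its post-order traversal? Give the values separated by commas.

30, 12, 6, 18, 28, 22, 2, 15, 16, 21, 13, 19

The first element of pre-order is the root; it splits in-order into left and right subtrees.
Root 19: left subtree has 10 nodes {6, 12, 30, 21, 18, 15, 22, 28, 2, 16}, right has 1 {13}.
  Root 21: left subtree has 3 nodes {6, 12, 30}, right has 6 {18, 15, 22, 28, 2, 16}.
    Root 6: left subtree has 0 nodes { }, right has 2 {12, 30}.
      Root 12: left subtree has 0 nodes { }, right has 1 {30}.
    Root 16: left subtree has 5 nodes {18, 15, 22, 28, 2}, right has 0 { }.
      Root 15: left subtree has 1 node {18}, right has 3 {22, 28, 2}.
        Root 2: left subtree has 2 nodes {22, 28}, right has 0 { }.
          Root 22: left subtree has 0 nodes { }, right has 1 {28}.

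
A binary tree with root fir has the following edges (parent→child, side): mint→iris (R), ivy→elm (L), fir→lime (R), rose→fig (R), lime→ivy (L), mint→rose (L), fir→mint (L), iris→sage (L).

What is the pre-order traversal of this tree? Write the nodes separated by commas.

fir, mint, rose, fig, iris, sage, lime, ivy, elm

Pre-order visits the node, then its left subtree, then its right subtree.
Visit fir.
At fir: go left to mint.
  Visit mint.
  At mint: go left to rose.
    Visit rose.
    At rose: no left child.
    At rose: go right to fig.
      fig is a leaf — visit fig.
  At mint: go right to iris.
    Visit iris.
    At iris: go left to sage.
      sage is a leaf — visit sage.
    At iris: no right child.
At fir: go right to lime.
  Visit lime.
  At lime: go left to ivy.
    Visit ivy.
    At ivy: go left to elm.
      elm is a leaf — visit elm.
    At ivy: no right child.
  At lime: no right child.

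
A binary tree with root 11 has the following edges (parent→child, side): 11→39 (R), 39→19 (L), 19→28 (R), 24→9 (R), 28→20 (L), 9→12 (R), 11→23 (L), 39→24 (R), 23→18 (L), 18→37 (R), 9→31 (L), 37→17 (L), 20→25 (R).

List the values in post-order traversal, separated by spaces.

17 37 18 23 25 20 28 19 31 12 9 24 39 11

Post-order visits the left subtree, then the right subtree, then the node.
At 11: go left to 23.
  At 23: go left to 18.
    At 18: no left child.
    At 18: go right to 37.
      At 37: go left to 17.
        17 is a leaf — visit 17.
      At 37: no right child.
      Visit 37.
    Visit 18.
  At 23: no right child.
  Visit 23.
At 11: go right to 39.
  At 39: go left to 19.
    At 19: no left child.
    At 19: go right to 28.
      At 28: go left to 20.
        At 20: no left child.
        At 20: go right to 25.
          25 is a leaf — visit 25.
        Visit 20.
      At 28: no right child.
      Visit 28.
    Visit 19.
  At 39: go right to 24.
    At 24: no left child.
    At 24: go right to 9.
      At 9: go left to 31.
        31 is a leaf — visit 31.
      At 9: go right to 12.
        12 is a leaf — visit 12.
      Visit 9.
    Visit 24.
  Visit 39.
Visit 11.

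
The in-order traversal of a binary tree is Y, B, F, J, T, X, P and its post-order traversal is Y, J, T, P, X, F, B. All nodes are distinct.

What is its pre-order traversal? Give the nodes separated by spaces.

The last element of post-order is the root; it splits in-order into left and right subtrees.
Root B: left subtree has 1 node {Y}, right has 5 {F, J, T, X, P}.
  Root F: left subtree has 0 nodes { }, right has 4 {J, T, X, P}.
    Root X: left subtree has 2 nodes {J, T}, right has 1 {P}.
      Root T: left subtree has 1 node {J}, right has 0 { }.

B Y F X T J P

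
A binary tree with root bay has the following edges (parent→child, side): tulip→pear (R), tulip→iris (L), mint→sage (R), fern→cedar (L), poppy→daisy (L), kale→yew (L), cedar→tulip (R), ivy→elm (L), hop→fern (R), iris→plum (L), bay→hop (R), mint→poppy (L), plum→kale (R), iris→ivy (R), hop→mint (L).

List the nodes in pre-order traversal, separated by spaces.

bay hop mint poppy daisy sage fern cedar tulip iris plum kale yew ivy elm pear

Pre-order visits the node, then its left subtree, then its right subtree.
Visit bay.
At bay: no left child.
At bay: go right to hop.
  Visit hop.
  At hop: go left to mint.
    Visit mint.
    At mint: go left to poppy.
      Visit poppy.
      At poppy: go left to daisy.
        daisy is a leaf — visit daisy.
      At poppy: no right child.
    At mint: go right to sage.
      sage is a leaf — visit sage.
  At hop: go right to fern.
    Visit fern.
    At fern: go left to cedar.
      Visit cedar.
      At cedar: no left child.
      At cedar: go right to tulip.
        Visit tulip.
        At tulip: go left to iris.
          Visit iris.
          At iris: go left to plum.
            Visit plum.
            At plum: no left child.
            At plum: go right to kale.
              Visit kale.
              At kale: go left to yew.
                yew is a leaf — visit yew.
              At kale: no right child.
          At iris: go right to ivy.
            Visit ivy.
            At ivy: go left to elm.
              elm is a leaf — visit elm.
            At ivy: no right child.
        At tulip: go right to pear.
          pear is a leaf — visit pear.
    At fern: no right child.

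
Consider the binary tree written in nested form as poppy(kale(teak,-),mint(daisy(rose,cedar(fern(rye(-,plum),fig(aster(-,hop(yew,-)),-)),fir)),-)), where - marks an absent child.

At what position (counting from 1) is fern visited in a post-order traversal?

Post-order visits the left subtree, then the right subtree, then the node.
At poppy: go left to kale.
  At kale: go left to teak.
    teak is a leaf — visit teak.
  At kale: no right child.
  Visit kale.
At poppy: go right to mint.
  At mint: go left to daisy.
    At daisy: go left to rose.
      rose is a leaf — visit rose.
    At daisy: go right to cedar.
      At cedar: go left to fern.
        At fern: go left to rye.
          At rye: no left child.
          At rye: go right to plum.
            plum is a leaf — visit plum.
          Visit rye.
        At fern: go right to fig.
          At fig: go left to aster.
            At aster: no left child.
            At aster: go right to hop.
              At hop: go left to yew.
                yew is a leaf — visit yew.
              At hop: no right child.
              Visit hop.
            Visit aster.
          At fig: no right child.
          Visit fig.
        Visit fern.
      At cedar: go right to fir.
        fir is a leaf — visit fir.
      Visit cedar.
    Visit daisy.
  At mint: no right child.
  Visit mint.
Visit poppy.
Full post-order sequence: teak, kale, rose, plum, rye, yew, hop, aster, fig, fern, fir, cedar, daisy, mint, poppy.

10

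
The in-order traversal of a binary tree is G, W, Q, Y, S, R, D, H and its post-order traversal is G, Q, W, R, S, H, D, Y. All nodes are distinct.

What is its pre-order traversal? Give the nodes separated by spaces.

Y W G Q D S R H

The last element of post-order is the root; it splits in-order into left and right subtrees.
Root Y: left subtree has 3 nodes {G, W, Q}, right has 4 {S, R, D, H}.
  Root W: left subtree has 1 node {G}, right has 1 {Q}.
  Root D: left subtree has 2 nodes {S, R}, right has 1 {H}.
    Root S: left subtree has 0 nodes { }, right has 1 {R}.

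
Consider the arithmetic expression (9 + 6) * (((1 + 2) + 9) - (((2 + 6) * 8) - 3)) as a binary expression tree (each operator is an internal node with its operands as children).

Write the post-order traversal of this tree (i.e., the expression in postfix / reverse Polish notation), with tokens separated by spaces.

Post-order on an expression tree gives postfix notation: for each operator, emit left operand, right operand, then the operator.

9 6 + 1 2 + 9 + 2 6 + 8 * 3 - - *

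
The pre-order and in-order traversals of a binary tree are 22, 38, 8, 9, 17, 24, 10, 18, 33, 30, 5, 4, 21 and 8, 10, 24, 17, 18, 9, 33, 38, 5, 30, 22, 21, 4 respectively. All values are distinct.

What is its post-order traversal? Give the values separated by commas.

The first element of pre-order is the root; it splits in-order into left and right subtrees.
Root 22: left subtree has 10 nodes {8, 10, 24, 17, 18, 9, 33, 38, 5, 30}, right has 2 {21, 4}.
  Root 38: left subtree has 7 nodes {8, 10, 24, 17, 18, 9, 33}, right has 2 {5, 30}.
    Root 8: left subtree has 0 nodes { }, right has 6 {10, 24, 17, 18, 9, 33}.
      Root 9: left subtree has 4 nodes {10, 24, 17, 18}, right has 1 {33}.
        Root 17: left subtree has 2 nodes {10, 24}, right has 1 {18}.
          Root 24: left subtree has 1 node {10}, right has 0 { }.
    Root 30: left subtree has 1 node {5}, right has 0 { }.
  Root 4: left subtree has 1 node {21}, right has 0 { }.

10, 24, 18, 17, 33, 9, 8, 5, 30, 38, 21, 4, 22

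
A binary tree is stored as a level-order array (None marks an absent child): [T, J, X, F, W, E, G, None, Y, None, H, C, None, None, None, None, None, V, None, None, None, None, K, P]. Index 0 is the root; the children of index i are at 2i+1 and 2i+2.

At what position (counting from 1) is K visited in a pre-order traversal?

8

Pre-order visits the node, then its left subtree, then its right subtree.
Visit T.
At T: go left to J.
  Visit J.
  At J: go left to F.
    Visit F.
    At F: no left child.
    At F: go right to Y.
      Visit Y.
      At Y: go left to V.
        V is a leaf — visit V.
      At Y: no right child.
  At J: go right to W.
    Visit W.
    At W: no left child.
    At W: go right to H.
      Visit H.
      At H: no left child.
      At H: go right to K.
        K is a leaf — visit K.
At T: go right to X.
  Visit X.
  At X: go left to E.
    Visit E.
    At E: go left to C.
      Visit C.
      At C: go left to P.
        P is a leaf — visit P.
      At C: no right child.
    At E: no right child.
  At X: go right to G.
    G is a leaf — visit G.
Full pre-order sequence: T, J, F, Y, V, W, H, K, X, E, C, P, G.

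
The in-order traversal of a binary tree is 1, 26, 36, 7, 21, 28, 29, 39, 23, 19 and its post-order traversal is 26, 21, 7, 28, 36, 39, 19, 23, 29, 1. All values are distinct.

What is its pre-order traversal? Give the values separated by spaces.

1 29 36 26 28 7 21 23 39 19

The last element of post-order is the root; it splits in-order into left and right subtrees.
Root 1: left subtree has 0 nodes { }, right has 9 {26, 36, 7, 21, 28, 29, 39, 23, 19}.
  Root 29: left subtree has 5 nodes {26, 36, 7, 21, 28}, right has 3 {39, 23, 19}.
    Root 36: left subtree has 1 node {26}, right has 3 {7, 21, 28}.
      Root 28: left subtree has 2 nodes {7, 21}, right has 0 { }.
        Root 7: left subtree has 0 nodes { }, right has 1 {21}.
    Root 23: left subtree has 1 node {39}, right has 1 {19}.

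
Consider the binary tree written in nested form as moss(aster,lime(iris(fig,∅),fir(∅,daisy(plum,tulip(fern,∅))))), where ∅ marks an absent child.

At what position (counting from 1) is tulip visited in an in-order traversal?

In-order visits the left subtree, then the node, then the right subtree.
At moss: go left to aster.
  aster is a leaf — visit aster.
Visit moss.
At moss: go right to lime.
  At lime: go left to iris.
    At iris: go left to fig.
      fig is a leaf — visit fig.
    Visit iris.
    At iris: no right child.
  Visit lime.
  At lime: go right to fir.
    At fir: no left child.
    Visit fir.
    At fir: go right to daisy.
      At daisy: go left to plum.
        plum is a leaf — visit plum.
      Visit daisy.
      At daisy: go right to tulip.
        At tulip: go left to fern.
          fern is a leaf — visit fern.
        Visit tulip.
        At tulip: no right child.
Full in-order sequence: aster, moss, fig, iris, lime, fir, plum, daisy, fern, tulip.

10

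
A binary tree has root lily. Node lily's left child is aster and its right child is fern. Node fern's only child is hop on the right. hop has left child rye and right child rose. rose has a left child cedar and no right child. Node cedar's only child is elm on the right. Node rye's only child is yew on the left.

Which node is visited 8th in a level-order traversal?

cedar

Level-order visits nodes level by level from the root, left to right within each level.
Level 0: lily
Level 1: aster, fern
Level 2: hop
Level 3: rye, rose
Level 4: yew, cedar
Level 5: elm
Full level-order sequence: lily, aster, fern, hop, rye, rose, yew, cedar, elm.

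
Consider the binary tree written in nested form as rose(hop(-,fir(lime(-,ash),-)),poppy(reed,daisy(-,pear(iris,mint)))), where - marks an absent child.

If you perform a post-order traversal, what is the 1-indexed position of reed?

Post-order visits the left subtree, then the right subtree, then the node.
At rose: go left to hop.
  At hop: no left child.
  At hop: go right to fir.
    At fir: go left to lime.
      At lime: no left child.
      At lime: go right to ash.
        ash is a leaf — visit ash.
      Visit lime.
    At fir: no right child.
    Visit fir.
  Visit hop.
At rose: go right to poppy.
  At poppy: go left to reed.
    reed is a leaf — visit reed.
  At poppy: go right to daisy.
    At daisy: no left child.
    At daisy: go right to pear.
      At pear: go left to iris.
        iris is a leaf — visit iris.
      At pear: go right to mint.
        mint is a leaf — visit mint.
      Visit pear.
    Visit daisy.
  Visit poppy.
Visit rose.
Full post-order sequence: ash, lime, fir, hop, reed, iris, mint, pear, daisy, poppy, rose.

5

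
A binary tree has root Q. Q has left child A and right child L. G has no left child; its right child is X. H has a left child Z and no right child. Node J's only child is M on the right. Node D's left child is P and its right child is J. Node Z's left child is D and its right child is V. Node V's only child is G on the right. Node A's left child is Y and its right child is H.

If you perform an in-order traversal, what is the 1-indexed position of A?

2

In-order visits the left subtree, then the node, then the right subtree.
At Q: go left to A.
  At A: go left to Y.
    Y is a leaf — visit Y.
  Visit A.
  At A: go right to H.
    At H: go left to Z.
      At Z: go left to D.
        At D: go left to P.
          P is a leaf — visit P.
        Visit D.
        At D: go right to J.
          At J: no left child.
          Visit J.
          At J: go right to M.
            M is a leaf — visit M.
      Visit Z.
      At Z: go right to V.
        At V: no left child.
        Visit V.
        At V: go right to G.
          At G: no left child.
          Visit G.
          At G: go right to X.
            X is a leaf — visit X.
    Visit H.
    At H: no right child.
Visit Q.
At Q: go right to L.
  L is a leaf — visit L.
Full in-order sequence: Y, A, P, D, J, M, Z, V, G, X, H, Q, L.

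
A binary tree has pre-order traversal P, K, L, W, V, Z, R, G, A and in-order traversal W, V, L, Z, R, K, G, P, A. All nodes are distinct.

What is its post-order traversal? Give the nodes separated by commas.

V, W, R, Z, L, G, K, A, P

The first element of pre-order is the root; it splits in-order into left and right subtrees.
Root P: left subtree has 7 nodes {W, V, L, Z, R, K, G}, right has 1 {A}.
  Root K: left subtree has 5 nodes {W, V, L, Z, R}, right has 1 {G}.
    Root L: left subtree has 2 nodes {W, V}, right has 2 {Z, R}.
      Root W: left subtree has 0 nodes { }, right has 1 {V}.
      Root Z: left subtree has 0 nodes { }, right has 1 {R}.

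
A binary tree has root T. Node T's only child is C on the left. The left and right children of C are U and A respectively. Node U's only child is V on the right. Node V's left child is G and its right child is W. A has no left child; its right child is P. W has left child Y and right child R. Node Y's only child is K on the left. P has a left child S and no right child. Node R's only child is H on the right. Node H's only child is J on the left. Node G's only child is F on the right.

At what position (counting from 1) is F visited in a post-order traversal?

1

Post-order visits the left subtree, then the right subtree, then the node.
At T: go left to C.
  At C: go left to U.
    At U: no left child.
    At U: go right to V.
      At V: go left to G.
        At G: no left child.
        At G: go right to F.
          F is a leaf — visit F.
        Visit G.
      At V: go right to W.
        At W: go left to Y.
          At Y: go left to K.
            K is a leaf — visit K.
          At Y: no right child.
          Visit Y.
        At W: go right to R.
          At R: no left child.
          At R: go right to H.
            At H: go left to J.
              J is a leaf — visit J.
            At H: no right child.
            Visit H.
          Visit R.
        Visit W.
      Visit V.
    Visit U.
  At C: go right to A.
    At A: no left child.
    At A: go right to P.
      At P: go left to S.
        S is a leaf — visit S.
      At P: no right child.
      Visit P.
    Visit A.
  Visit C.
At T: no right child.
Visit T.
Full post-order sequence: F, G, K, Y, J, H, R, W, V, U, S, P, A, C, T.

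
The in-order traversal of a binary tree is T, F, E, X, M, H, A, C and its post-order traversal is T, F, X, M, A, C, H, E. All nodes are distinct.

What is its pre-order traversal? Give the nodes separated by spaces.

E F T H M X C A

The last element of post-order is the root; it splits in-order into left and right subtrees.
Root E: left subtree has 2 nodes {T, F}, right has 5 {X, M, H, A, C}.
  Root F: left subtree has 1 node {T}, right has 0 { }.
  Root H: left subtree has 2 nodes {X, M}, right has 2 {A, C}.
    Root M: left subtree has 1 node {X}, right has 0 { }.
    Root C: left subtree has 1 node {A}, right has 0 { }.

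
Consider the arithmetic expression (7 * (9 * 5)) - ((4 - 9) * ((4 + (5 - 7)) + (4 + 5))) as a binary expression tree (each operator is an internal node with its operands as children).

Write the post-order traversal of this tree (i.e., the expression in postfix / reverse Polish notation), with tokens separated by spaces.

7 9 5 * * 4 9 - 4 5 7 - + 4 5 + + * -

Post-order on an expression tree gives postfix notation: for each operator, emit left operand, right operand, then the operator.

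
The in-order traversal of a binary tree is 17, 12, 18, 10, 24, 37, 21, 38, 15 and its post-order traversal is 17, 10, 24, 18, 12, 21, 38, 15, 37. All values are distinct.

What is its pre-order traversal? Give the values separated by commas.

The last element of post-order is the root; it splits in-order into left and right subtrees.
Root 37: left subtree has 5 nodes {17, 12, 18, 10, 24}, right has 3 {21, 38, 15}.
  Root 12: left subtree has 1 node {17}, right has 3 {18, 10, 24}.
    Root 18: left subtree has 0 nodes { }, right has 2 {10, 24}.
      Root 24: left subtree has 1 node {10}, right has 0 { }.
  Root 15: left subtree has 2 nodes {21, 38}, right has 0 { }.
    Root 38: left subtree has 1 node {21}, right has 0 { }.

37, 12, 17, 18, 24, 10, 15, 38, 21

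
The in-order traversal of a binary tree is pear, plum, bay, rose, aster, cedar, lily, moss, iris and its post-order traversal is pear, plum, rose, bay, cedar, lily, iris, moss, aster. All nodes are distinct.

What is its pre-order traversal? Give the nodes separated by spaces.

aster bay plum pear rose moss lily cedar iris

The last element of post-order is the root; it splits in-order into left and right subtrees.
Root aster: left subtree has 4 nodes {pear, plum, bay, rose}, right has 4 {cedar, lily, moss, iris}.
  Root bay: left subtree has 2 nodes {pear, plum}, right has 1 {rose}.
    Root plum: left subtree has 1 node {pear}, right has 0 { }.
  Root moss: left subtree has 2 nodes {cedar, lily}, right has 1 {iris}.
    Root lily: left subtree has 1 node {cedar}, right has 0 { }.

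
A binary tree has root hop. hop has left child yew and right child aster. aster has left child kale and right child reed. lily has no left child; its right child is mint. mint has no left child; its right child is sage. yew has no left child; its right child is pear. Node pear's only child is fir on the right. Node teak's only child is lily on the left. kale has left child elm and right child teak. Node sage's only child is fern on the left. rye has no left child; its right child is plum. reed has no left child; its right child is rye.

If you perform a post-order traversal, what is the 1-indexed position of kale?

Post-order visits the left subtree, then the right subtree, then the node.
At hop: go left to yew.
  At yew: no left child.
  At yew: go right to pear.
    At pear: no left child.
    At pear: go right to fir.
      fir is a leaf — visit fir.
    Visit pear.
  Visit yew.
At hop: go right to aster.
  At aster: go left to kale.
    At kale: go left to elm.
      elm is a leaf — visit elm.
    At kale: go right to teak.
      At teak: go left to lily.
        At lily: no left child.
        At lily: go right to mint.
          At mint: no left child.
          At mint: go right to sage.
            At sage: go left to fern.
              fern is a leaf — visit fern.
            At sage: no right child.
            Visit sage.
          Visit mint.
        Visit lily.
      At teak: no right child.
      Visit teak.
    Visit kale.
  At aster: go right to reed.
    At reed: no left child.
    At reed: go right to rye.
      At rye: no left child.
      At rye: go right to plum.
        plum is a leaf — visit plum.
      Visit rye.
    Visit reed.
  Visit aster.
Visit hop.
Full post-order sequence: fir, pear, yew, elm, fern, sage, mint, lily, teak, kale, plum, rye, reed, aster, hop.

10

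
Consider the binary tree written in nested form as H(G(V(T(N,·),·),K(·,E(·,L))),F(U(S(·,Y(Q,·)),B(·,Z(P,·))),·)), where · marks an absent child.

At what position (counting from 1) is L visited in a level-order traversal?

Level-order visits nodes level by level from the root, left to right within each level.
Level 0: H
Level 1: G, F
Level 2: V, K, U
Level 3: T, E, S, B
Level 4: N, L, Y, Z
Level 5: Q, P
Full level-order sequence: H, G, F, V, K, U, T, E, S, B, N, L, Y, Z, Q, P.

12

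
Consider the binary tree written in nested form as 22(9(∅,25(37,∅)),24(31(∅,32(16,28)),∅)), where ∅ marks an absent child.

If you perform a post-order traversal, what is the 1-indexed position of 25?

2

Post-order visits the left subtree, then the right subtree, then the node.
At 22: go left to 9.
  At 9: no left child.
  At 9: go right to 25.
    At 25: go left to 37.
      37 is a leaf — visit 37.
    At 25: no right child.
    Visit 25.
  Visit 9.
At 22: go right to 24.
  At 24: go left to 31.
    At 31: no left child.
    At 31: go right to 32.
      At 32: go left to 16.
        16 is a leaf — visit 16.
      At 32: go right to 28.
        28 is a leaf — visit 28.
      Visit 32.
    Visit 31.
  At 24: no right child.
  Visit 24.
Visit 22.
Full post-order sequence: 37, 25, 9, 16, 28, 32, 31, 24, 22.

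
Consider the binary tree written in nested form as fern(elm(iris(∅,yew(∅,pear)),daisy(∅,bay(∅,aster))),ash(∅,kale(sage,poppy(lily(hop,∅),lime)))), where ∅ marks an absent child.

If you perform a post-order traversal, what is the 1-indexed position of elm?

7

Post-order visits the left subtree, then the right subtree, then the node.
At fern: go left to elm.
  At elm: go left to iris.
    At iris: no left child.
    At iris: go right to yew.
      At yew: no left child.
      At yew: go right to pear.
        pear is a leaf — visit pear.
      Visit yew.
    Visit iris.
  At elm: go right to daisy.
    At daisy: no left child.
    At daisy: go right to bay.
      At bay: no left child.
      At bay: go right to aster.
        aster is a leaf — visit aster.
      Visit bay.
    Visit daisy.
  Visit elm.
At fern: go right to ash.
  At ash: no left child.
  At ash: go right to kale.
    At kale: go left to sage.
      sage is a leaf — visit sage.
    At kale: go right to poppy.
      At poppy: go left to lily.
        At lily: go left to hop.
          hop is a leaf — visit hop.
        At lily: no right child.
        Visit lily.
      At poppy: go right to lime.
        lime is a leaf — visit lime.
      Visit poppy.
    Visit kale.
  Visit ash.
Visit fern.
Full post-order sequence: pear, yew, iris, aster, bay, daisy, elm, sage, hop, lily, lime, poppy, kale, ash, fern.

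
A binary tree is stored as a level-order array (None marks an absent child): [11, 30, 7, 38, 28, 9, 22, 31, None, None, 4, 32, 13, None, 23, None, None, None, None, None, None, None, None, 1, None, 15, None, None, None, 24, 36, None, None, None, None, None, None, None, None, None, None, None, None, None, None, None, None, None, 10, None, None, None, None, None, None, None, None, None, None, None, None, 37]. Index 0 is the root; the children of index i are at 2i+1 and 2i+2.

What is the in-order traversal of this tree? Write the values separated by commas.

In-order visits the left subtree, then the node, then the right subtree.
At 11: go left to 30.
  At 30: go left to 38.
    At 38: go left to 31.
      31 is a leaf — visit 31.
    Visit 38.
    At 38: no right child.
  Visit 30.
  At 30: go right to 28.
    At 28: no left child.
    Visit 28.
    At 28: go right to 4.
      4 is a leaf — visit 4.
Visit 11.
At 11: go right to 7.
  At 7: go left to 9.
    At 9: go left to 32.
      At 32: go left to 1.
        At 1: no left child.
        Visit 1.
        At 1: go right to 10.
          10 is a leaf — visit 10.
      Visit 32.
      At 32: no right child.
    Visit 9.
    At 9: go right to 13.
      At 13: go left to 15.
        15 is a leaf — visit 15.
      Visit 13.
      At 13: no right child.
  Visit 7.
  At 7: go right to 22.
    At 22: no left child.
    Visit 22.
    At 22: go right to 23.
      At 23: go left to 24.
        24 is a leaf — visit 24.
      Visit 23.
      At 23: go right to 36.
        At 36: go left to 37.
          37 is a leaf — visit 37.
        Visit 36.
        At 36: no right child.

31, 38, 30, 28, 4, 11, 1, 10, 32, 9, 15, 13, 7, 22, 24, 23, 37, 36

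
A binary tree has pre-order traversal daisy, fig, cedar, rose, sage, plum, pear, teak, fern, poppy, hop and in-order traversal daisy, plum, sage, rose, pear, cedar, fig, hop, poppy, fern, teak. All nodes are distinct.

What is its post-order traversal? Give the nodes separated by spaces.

The first element of pre-order is the root; it splits in-order into left and right subtrees.
Root daisy: left subtree has 0 nodes { }, right has 10 {plum, sage, rose, pear, cedar, fig, hop, poppy, fern, teak}.
  Root fig: left subtree has 5 nodes {plum, sage, rose, pear, cedar}, right has 4 {hop, poppy, fern, teak}.
    Root cedar: left subtree has 4 nodes {plum, sage, rose, pear}, right has 0 { }.
      Root rose: left subtree has 2 nodes {plum, sage}, right has 1 {pear}.
        Root sage: left subtree has 1 node {plum}, right has 0 { }.
    Root teak: left subtree has 3 nodes {hop, poppy, fern}, right has 0 { }.
      Root fern: left subtree has 2 nodes {hop, poppy}, right has 0 { }.
        Root poppy: left subtree has 1 node {hop}, right has 0 { }.

plum sage pear rose cedar hop poppy fern teak fig daisy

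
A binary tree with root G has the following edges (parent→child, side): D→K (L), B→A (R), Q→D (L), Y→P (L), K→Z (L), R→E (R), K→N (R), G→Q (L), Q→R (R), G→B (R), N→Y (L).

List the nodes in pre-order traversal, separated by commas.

Pre-order visits the node, then its left subtree, then its right subtree.
Visit G.
At G: go left to Q.
  Visit Q.
  At Q: go left to D.
    Visit D.
    At D: go left to K.
      Visit K.
      At K: go left to Z.
        Z is a leaf — visit Z.
      At K: go right to N.
        Visit N.
        At N: go left to Y.
          Visit Y.
          At Y: go left to P.
            P is a leaf — visit P.
          At Y: no right child.
        At N: no right child.
    At D: no right child.
  At Q: go right to R.
    Visit R.
    At R: no left child.
    At R: go right to E.
      E is a leaf — visit E.
At G: go right to B.
  Visit B.
  At B: no left child.
  At B: go right to A.
    A is a leaf — visit A.

G, Q, D, K, Z, N, Y, P, R, E, B, A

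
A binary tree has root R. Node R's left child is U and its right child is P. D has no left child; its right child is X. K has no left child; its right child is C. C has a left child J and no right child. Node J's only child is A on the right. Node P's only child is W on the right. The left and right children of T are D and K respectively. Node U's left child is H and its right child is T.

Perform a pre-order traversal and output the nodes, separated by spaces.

R U H T D X K C J A P W

Pre-order visits the node, then its left subtree, then its right subtree.
Visit R.
At R: go left to U.
  Visit U.
  At U: go left to H.
    H is a leaf — visit H.
  At U: go right to T.
    Visit T.
    At T: go left to D.
      Visit D.
      At D: no left child.
      At D: go right to X.
        X is a leaf — visit X.
    At T: go right to K.
      Visit K.
      At K: no left child.
      At K: go right to C.
        Visit C.
        At C: go left to J.
          Visit J.
          At J: no left child.
          At J: go right to A.
            A is a leaf — visit A.
        At C: no right child.
At R: go right to P.
  Visit P.
  At P: no left child.
  At P: go right to W.
    W is a leaf — visit W.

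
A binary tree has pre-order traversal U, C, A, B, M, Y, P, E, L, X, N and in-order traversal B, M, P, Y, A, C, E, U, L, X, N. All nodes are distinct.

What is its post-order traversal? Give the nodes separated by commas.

The first element of pre-order is the root; it splits in-order into left and right subtrees.
Root U: left subtree has 7 nodes {B, M, P, Y, A, C, E}, right has 3 {L, X, N}.
  Root C: left subtree has 5 nodes {B, M, P, Y, A}, right has 1 {E}.
    Root A: left subtree has 4 nodes {B, M, P, Y}, right has 0 { }.
      Root B: left subtree has 0 nodes { }, right has 3 {M, P, Y}.
        Root M: left subtree has 0 nodes { }, right has 2 {P, Y}.
          Root Y: left subtree has 1 node {P}, right has 0 { }.
  Root L: left subtree has 0 nodes { }, right has 2 {X, N}.
    Root X: left subtree has 0 nodes { }, right has 1 {N}.

P, Y, M, B, A, E, C, N, X, L, U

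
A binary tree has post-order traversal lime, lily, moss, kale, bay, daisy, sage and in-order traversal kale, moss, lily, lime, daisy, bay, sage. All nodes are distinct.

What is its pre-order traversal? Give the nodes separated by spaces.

sage daisy kale moss lily lime bay

The last element of post-order is the root; it splits in-order into left and right subtrees.
Root sage: left subtree has 6 nodes {kale, moss, lily, lime, daisy, bay}, right has 0 { }.
  Root daisy: left subtree has 4 nodes {kale, moss, lily, lime}, right has 1 {bay}.
    Root kale: left subtree has 0 nodes { }, right has 3 {moss, lily, lime}.
      Root moss: left subtree has 0 nodes { }, right has 2 {lily, lime}.
        Root lily: left subtree has 0 nodes { }, right has 1 {lime}.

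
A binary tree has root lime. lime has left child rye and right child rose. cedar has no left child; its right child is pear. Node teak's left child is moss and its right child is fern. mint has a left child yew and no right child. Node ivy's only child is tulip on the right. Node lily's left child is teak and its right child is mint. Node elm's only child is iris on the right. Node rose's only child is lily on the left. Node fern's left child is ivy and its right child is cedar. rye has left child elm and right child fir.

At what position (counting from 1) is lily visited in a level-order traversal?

Level-order visits nodes level by level from the root, left to right within each level.
Level 0: lime
Level 1: rye, rose
Level 2: elm, fir, lily
Level 3: iris, teak, mint
Level 4: moss, fern, yew
Level 5: ivy, cedar
Level 6: tulip, pear
Full level-order sequence: lime, rye, rose, elm, fir, lily, iris, teak, mint, moss, fern, yew, ivy, cedar, tulip, pear.

6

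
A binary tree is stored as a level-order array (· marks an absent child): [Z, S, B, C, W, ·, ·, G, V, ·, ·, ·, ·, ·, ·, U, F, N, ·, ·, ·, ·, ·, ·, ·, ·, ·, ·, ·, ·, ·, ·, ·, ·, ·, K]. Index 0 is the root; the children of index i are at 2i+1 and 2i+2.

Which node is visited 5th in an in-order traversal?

K

In-order visits the left subtree, then the node, then the right subtree.
At Z: go left to S.
  At S: go left to C.
    At C: go left to G.
      At G: go left to U.
        U is a leaf — visit U.
      Visit G.
      At G: go right to F.
        F is a leaf — visit F.
    Visit C.
    At C: go right to V.
      At V: go left to N.
        At N: go left to K.
          K is a leaf — visit K.
        Visit N.
        At N: no right child.
      Visit V.
      At V: no right child.
  Visit S.
  At S: go right to W.
    W is a leaf — visit W.
Visit Z.
At Z: go right to B.
  B is a leaf — visit B.
Full in-order sequence: U, G, F, C, K, N, V, S, W, Z, B.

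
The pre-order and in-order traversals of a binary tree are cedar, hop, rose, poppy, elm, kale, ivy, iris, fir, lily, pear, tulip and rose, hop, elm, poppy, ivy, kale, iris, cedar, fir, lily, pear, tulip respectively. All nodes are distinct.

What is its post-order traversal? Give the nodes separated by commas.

The first element of pre-order is the root; it splits in-order into left and right subtrees.
Root cedar: left subtree has 7 nodes {rose, hop, elm, poppy, ivy, kale, iris}, right has 4 {fir, lily, pear, tulip}.
  Root hop: left subtree has 1 node {rose}, right has 5 {elm, poppy, ivy, kale, iris}.
    Root poppy: left subtree has 1 node {elm}, right has 3 {ivy, kale, iris}.
      Root kale: left subtree has 1 node {ivy}, right has 1 {iris}.
  Root fir: left subtree has 0 nodes { }, right has 3 {lily, pear, tulip}.
    Root lily: left subtree has 0 nodes { }, right has 2 {pear, tulip}.
      Root pear: left subtree has 0 nodes { }, right has 1 {tulip}.

rose, elm, ivy, iris, kale, poppy, hop, tulip, pear, lily, fir, cedar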